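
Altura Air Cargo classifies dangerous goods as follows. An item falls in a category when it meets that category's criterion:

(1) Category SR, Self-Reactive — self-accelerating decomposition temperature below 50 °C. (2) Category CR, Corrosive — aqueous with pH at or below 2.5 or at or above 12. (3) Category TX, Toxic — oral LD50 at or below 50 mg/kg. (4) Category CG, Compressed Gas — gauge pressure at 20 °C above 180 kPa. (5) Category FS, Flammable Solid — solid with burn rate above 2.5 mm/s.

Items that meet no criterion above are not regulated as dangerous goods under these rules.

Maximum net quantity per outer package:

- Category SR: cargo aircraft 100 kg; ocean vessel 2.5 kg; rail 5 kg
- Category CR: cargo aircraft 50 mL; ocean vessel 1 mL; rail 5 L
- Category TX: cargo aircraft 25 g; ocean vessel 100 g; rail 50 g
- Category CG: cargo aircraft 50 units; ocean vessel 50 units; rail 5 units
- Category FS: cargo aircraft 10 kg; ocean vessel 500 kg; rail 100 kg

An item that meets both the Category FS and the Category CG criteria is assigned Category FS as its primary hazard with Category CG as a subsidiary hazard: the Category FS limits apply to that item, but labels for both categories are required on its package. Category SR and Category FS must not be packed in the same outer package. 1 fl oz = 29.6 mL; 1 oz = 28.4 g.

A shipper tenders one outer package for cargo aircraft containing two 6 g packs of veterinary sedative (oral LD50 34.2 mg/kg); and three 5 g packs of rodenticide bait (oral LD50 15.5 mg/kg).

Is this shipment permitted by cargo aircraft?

No

The veterinary sedative has oral LD50 34.2 mg/kg, which is ≤ 50 mg/kg, so it is Category TX (Toxic).
Rodenticide bait: oral LD50 15.5 mg/kg ≤ 50 mg/kg → Category TX (Toxic).
Total Category TX: (two 6 g packs = 12 g) + (three 5 g packs = 15 g) = 27 g.
27 g > 25 g (cargo aircraft limit, Category TX) — over the limit.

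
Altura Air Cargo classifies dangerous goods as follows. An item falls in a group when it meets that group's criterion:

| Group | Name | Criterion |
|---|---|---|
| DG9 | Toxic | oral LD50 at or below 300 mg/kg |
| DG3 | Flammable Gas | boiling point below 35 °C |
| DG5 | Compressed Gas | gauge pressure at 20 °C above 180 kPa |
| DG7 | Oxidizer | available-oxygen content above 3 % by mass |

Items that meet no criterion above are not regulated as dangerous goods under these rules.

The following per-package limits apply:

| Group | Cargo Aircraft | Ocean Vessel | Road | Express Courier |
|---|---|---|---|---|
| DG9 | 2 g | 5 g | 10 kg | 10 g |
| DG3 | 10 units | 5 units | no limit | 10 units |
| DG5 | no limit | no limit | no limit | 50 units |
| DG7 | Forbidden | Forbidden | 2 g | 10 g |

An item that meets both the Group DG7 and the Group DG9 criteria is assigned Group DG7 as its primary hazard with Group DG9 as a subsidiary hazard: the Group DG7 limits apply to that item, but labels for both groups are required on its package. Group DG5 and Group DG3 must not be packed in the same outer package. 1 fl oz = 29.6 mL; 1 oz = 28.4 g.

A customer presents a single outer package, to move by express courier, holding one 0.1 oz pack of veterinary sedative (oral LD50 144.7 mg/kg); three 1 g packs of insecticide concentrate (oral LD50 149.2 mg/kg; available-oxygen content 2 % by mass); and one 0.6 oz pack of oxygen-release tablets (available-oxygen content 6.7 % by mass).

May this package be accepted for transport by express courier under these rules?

No

With oral LD50 144.7 mg/kg (≤ 300 mg/kg), the veterinary sedative falls in Group DG9.
The insecticide concentrate has oral LD50 149.2 mg/kg, which is ≤ 300 mg/kg, so it is Group DG9 (Toxic).
Oxygen-release tablets: available-oxygen content 6.7 % by mass > 3 % by mass → Group DG7 (Oxidizer).
Total Group DG9: (one 0.1 oz pack = 2.84 g) + (three 1 g packs = 3 g) = 5.84 g.
That is within the Group DG9 express courier limit of 10 g.
Group DG7 quantity: one 0.6 oz pack = 17.04 g.
17.04 g > 10 g (express courier limit, Group DG7) — over the limit.
The segregation rule (Group DG5 with Group DG3) does not apply to Group DG9 with Group DG7.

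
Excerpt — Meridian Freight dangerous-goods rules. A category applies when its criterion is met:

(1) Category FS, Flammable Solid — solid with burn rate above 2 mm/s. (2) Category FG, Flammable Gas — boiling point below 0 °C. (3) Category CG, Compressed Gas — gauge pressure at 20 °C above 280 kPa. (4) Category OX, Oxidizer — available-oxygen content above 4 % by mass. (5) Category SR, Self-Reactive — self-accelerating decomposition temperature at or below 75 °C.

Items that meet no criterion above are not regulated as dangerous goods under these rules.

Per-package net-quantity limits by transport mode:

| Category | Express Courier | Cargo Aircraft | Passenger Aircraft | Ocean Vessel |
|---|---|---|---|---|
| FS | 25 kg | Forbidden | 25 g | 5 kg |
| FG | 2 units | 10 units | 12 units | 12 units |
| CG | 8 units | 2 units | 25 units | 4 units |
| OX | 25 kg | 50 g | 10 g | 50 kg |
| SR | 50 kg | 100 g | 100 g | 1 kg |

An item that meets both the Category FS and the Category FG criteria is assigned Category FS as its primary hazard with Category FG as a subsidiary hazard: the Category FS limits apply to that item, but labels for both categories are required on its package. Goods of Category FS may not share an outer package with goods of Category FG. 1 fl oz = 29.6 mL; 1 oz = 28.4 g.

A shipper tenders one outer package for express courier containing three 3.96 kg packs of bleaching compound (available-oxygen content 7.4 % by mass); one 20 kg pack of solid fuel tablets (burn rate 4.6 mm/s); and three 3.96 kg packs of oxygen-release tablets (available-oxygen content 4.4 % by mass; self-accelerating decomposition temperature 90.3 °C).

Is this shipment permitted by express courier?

Available-oxygen content 7.4 % by mass meets the Category OX criterion (Oxidizer), so the bleaching compound is Category OX.
With burn rate 4.6 mm/s (> 2 mm/s), the solid fuel tablets fall in Category FS.
The oxygen-release tablets have available-oxygen content 4.4 % by mass, which is > 4 % by mass, so they are Category OX (Oxidizer).
Category OX net quantity: (three 3.96 kg packs = 11.88 kg) + (three 3.96 kg packs = 11.88 kg) = 23.76 kg.
That is within the Category OX express courier limit of 25 kg.
Category FS quantity: 20 kg.
That is within the Category FS express courier limit of 25 kg.
The segregation rule (Category FS with Category FG) does not apply to Category OX with Category FS.
Every hazard category is within its express courier limit and no segregation rule is violated.

Yes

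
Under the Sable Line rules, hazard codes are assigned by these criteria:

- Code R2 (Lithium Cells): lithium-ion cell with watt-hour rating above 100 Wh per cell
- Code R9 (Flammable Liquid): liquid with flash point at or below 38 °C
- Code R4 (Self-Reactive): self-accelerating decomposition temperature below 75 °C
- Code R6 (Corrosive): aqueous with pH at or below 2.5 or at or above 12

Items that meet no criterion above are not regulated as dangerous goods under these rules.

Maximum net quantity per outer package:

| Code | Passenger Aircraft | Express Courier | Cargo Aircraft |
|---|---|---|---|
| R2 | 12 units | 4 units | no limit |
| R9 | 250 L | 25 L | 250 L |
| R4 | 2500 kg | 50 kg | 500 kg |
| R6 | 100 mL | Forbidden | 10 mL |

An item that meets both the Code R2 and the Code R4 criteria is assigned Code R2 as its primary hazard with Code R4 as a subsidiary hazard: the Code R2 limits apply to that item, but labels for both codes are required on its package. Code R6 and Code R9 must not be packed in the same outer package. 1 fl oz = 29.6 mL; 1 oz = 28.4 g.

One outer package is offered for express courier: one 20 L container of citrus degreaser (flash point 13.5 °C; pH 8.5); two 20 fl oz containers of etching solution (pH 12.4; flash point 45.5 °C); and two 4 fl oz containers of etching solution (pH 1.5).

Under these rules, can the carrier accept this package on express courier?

With flash point 13.5 °C (≤ 38 °C), the citrus degreaser falls in Code R9.
The etching solution has pH 12.4, which is ≥ 12, so it is Code R6 (Corrosive).
With pH 1.5 (≤ 2.5), the etching solution falls in Code R6.
Total Code R6: (two 20 fl oz containers = 1.184 L) + (two 4 fl oz containers = 236.8 mL) = 1420.8 mL.
By express courier, Code R6 is Forbidden regardless of quantity.
Code R9 quantity: 20 L.
20 L is within the express courier limit of 25 L for Code R9.
Code R6 and Code R9 may not share an outer package.

No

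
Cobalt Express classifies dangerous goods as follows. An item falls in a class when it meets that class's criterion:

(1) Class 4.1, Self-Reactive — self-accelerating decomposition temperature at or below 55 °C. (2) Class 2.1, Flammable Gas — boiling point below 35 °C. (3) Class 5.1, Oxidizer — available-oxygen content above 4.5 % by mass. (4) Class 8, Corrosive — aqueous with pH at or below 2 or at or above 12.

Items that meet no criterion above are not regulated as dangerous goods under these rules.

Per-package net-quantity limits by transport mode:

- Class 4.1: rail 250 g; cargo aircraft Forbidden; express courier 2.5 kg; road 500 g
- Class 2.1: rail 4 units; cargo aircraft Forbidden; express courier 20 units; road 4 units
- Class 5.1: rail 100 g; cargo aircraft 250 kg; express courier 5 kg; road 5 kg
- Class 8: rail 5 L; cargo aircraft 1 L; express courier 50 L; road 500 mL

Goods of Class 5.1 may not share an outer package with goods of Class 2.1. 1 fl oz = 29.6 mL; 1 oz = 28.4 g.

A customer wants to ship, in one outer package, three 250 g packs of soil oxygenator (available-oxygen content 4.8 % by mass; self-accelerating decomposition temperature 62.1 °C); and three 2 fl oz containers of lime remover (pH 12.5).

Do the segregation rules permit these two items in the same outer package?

The soil oxygenator has available-oxygen content 4.8 % by mass, which is > 4.5 % by mass, so it is Class 5.1 (Oxidizer).
Lime remover: pH 12.5 ≥ 12 → Class 8 (Corrosive).
No segregation rule bars Class 5.1 with Class 8.

Yes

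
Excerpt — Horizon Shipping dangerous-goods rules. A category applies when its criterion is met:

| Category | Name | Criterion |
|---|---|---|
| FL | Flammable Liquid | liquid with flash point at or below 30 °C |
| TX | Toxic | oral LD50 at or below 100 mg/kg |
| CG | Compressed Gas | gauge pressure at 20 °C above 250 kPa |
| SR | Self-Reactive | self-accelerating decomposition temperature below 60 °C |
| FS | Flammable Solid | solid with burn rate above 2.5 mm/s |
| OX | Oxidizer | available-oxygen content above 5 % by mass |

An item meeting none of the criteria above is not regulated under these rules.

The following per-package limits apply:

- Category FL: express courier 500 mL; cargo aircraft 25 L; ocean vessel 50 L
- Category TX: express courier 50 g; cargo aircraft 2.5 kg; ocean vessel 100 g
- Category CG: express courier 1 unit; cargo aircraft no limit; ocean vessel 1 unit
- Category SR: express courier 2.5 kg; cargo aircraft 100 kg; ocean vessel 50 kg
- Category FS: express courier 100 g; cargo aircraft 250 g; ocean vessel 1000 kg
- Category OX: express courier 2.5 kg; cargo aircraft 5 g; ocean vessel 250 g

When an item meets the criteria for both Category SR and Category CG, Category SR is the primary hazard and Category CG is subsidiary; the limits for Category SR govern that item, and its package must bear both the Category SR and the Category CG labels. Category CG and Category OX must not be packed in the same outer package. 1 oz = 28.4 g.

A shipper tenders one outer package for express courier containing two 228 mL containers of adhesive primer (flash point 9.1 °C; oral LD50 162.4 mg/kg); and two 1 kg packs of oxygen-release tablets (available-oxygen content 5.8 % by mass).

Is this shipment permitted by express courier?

The adhesive primer has flash point 9.1 °C, which is ≤ 30 °C, so it is Category FL (Flammable Liquid).
The oxygen-release tablets have available-oxygen content 5.8 % by mass, which is > 5 % by mass, so they are Category OX (Oxidizer).
Category FL quantity: two 228 mL containers = 456 mL.
456 mL is within the express courier limit of 500 mL for Category FL.
Category OX quantity: two 1 kg packs = 2 kg.
2 kg ≤ 2.5 kg (express courier limit, Category OX) — within limit.
The segregation rule (Category CG with Category OX) does not apply to Category FL with Category OX.
Every hazard category is within its express courier limit and no segregation rule is violated.

Yes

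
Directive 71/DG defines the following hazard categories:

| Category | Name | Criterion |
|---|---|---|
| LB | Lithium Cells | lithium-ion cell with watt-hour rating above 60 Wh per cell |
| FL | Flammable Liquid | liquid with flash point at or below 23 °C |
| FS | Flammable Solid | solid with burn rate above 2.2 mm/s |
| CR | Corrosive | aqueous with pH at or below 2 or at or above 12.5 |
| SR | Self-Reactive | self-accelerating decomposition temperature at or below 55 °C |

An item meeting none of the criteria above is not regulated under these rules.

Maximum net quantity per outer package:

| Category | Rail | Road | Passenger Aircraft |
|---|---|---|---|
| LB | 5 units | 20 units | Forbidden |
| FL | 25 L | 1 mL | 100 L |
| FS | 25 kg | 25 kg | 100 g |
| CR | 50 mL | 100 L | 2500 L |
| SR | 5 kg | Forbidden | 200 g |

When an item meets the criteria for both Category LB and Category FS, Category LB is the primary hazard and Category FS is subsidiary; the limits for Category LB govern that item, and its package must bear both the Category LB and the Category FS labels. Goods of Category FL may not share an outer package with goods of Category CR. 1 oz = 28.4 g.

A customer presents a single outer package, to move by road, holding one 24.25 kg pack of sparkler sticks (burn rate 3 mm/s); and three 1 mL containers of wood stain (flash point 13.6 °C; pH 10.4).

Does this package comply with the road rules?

The sparkler sticks have burn rate 3 mm/s, which is > 2.2 mm/s, so they are Category FS (Flammable Solid).
Flash point 13.6 °C meets the Category FL criterion (Flammable Liquid), so the wood stain is Category FL.
Category FS quantity: 24.25 kg.
24.25 kg ≤ 25 kg (road limit, Category FS) — within limit.
Category FL quantity: three 1 mL containers = 3 mL.
3 mL exceeds the road limit of 1 mL for Category FL.
The segregation rule (Category FL with Category CR) does not apply to Category FS with Category FL.

No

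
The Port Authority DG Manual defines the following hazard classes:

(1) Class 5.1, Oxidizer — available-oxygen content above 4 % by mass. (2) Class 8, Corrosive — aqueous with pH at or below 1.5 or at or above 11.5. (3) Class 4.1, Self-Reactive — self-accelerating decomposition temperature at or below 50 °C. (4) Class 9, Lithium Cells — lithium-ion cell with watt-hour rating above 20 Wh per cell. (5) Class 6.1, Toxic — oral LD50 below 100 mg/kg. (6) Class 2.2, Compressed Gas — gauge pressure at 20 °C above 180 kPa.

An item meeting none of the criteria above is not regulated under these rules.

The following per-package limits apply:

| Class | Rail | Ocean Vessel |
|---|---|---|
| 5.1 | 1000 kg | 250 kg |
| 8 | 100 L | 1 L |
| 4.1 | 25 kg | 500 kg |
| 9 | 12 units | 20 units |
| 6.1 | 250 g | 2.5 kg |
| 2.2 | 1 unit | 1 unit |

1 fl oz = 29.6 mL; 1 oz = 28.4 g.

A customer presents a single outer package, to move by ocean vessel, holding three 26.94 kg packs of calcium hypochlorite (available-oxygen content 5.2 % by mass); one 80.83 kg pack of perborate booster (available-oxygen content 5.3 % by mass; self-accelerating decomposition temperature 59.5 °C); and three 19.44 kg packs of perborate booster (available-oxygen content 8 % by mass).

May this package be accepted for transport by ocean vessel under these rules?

Yes

Available-oxygen content 5.2 % by mass meets the Class 5.1 criterion (Oxidizer), so the calcium hypochlorite is Class 5.1.
Available-oxygen content 5.3 % by mass meets the Class 5.1 criterion (Oxidizer), so the perborate booster is Class 5.1.
The perborate booster has available-oxygen content 8 % by mass, which is > 4 % by mass, so it is Class 5.1 (Oxidizer).
Class 5.1 net quantity: (three 26.94 kg packs = 80.82 kg) + 80.83 kg + (three 19.44 kg packs = 58.32 kg) = 219.97 kg.
219.97 kg ≤ 250 kg (ocean vessel limit, Class 5.1) — within limit.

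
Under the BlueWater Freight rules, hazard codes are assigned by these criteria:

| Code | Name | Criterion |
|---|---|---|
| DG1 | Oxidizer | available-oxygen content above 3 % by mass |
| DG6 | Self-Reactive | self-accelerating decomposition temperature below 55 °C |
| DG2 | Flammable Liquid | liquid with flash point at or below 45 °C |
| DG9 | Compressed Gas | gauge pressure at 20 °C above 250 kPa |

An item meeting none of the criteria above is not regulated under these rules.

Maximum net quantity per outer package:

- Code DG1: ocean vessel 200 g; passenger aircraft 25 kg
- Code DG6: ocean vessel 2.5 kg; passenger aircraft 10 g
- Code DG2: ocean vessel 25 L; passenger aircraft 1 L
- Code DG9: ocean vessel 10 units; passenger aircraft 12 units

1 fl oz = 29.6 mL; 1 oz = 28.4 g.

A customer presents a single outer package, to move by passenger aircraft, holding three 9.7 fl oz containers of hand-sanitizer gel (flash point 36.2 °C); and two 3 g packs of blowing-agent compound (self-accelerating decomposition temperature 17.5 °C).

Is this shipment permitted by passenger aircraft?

With flash point 36.2 °C (≤ 45 °C), the hand-sanitizer gel falls in Code DG2.
The blowing-agent compound has self-accelerating decomposition temperature 17.5 °C, which is < 55 °C, so it is Code DG6 (Self-Reactive).
Code DG2 quantity: three 9.7 fl oz containers = 861.36 mL.
861.36 mL is within the passenger aircraft limit of 1 L for Code DG2.
Code DG6 quantity: two 3 g packs = 6 g.
6 g is within the passenger aircraft limit of 10 g for Code DG6.
Every hazard code is within its passenger aircraft limit and no segregation rule is violated.

Yes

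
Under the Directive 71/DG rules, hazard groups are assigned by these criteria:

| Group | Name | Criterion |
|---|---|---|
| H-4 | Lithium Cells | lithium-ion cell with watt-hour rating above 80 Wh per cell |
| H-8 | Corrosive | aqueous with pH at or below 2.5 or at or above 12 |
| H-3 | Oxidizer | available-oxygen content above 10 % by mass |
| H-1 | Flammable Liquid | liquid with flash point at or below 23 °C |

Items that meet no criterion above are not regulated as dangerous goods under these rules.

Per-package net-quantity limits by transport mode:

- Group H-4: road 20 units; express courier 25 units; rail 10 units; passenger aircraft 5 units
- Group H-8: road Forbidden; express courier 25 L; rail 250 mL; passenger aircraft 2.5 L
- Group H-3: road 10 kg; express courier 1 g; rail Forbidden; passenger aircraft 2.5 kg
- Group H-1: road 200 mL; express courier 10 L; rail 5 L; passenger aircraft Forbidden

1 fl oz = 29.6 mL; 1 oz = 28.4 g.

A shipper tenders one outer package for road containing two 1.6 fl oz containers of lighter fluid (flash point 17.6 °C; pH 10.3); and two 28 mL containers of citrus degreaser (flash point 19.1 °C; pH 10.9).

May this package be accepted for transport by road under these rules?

Yes

With flash point 17.6 °C (≤ 23 °C), the lighter fluid falls in Group H-1.
Citrus degreaser: flash point 19.1 °C ≤ 23 °C → Group H-1 (Flammable Liquid).
Group H-1 net quantity: (two 1.6 fl oz containers = 94.72 mL) + (two 28 mL containers = 56 mL) = 150.72 mL.
150.72 mL ≤ 200 mL (road limit, Group H-1) — within limit.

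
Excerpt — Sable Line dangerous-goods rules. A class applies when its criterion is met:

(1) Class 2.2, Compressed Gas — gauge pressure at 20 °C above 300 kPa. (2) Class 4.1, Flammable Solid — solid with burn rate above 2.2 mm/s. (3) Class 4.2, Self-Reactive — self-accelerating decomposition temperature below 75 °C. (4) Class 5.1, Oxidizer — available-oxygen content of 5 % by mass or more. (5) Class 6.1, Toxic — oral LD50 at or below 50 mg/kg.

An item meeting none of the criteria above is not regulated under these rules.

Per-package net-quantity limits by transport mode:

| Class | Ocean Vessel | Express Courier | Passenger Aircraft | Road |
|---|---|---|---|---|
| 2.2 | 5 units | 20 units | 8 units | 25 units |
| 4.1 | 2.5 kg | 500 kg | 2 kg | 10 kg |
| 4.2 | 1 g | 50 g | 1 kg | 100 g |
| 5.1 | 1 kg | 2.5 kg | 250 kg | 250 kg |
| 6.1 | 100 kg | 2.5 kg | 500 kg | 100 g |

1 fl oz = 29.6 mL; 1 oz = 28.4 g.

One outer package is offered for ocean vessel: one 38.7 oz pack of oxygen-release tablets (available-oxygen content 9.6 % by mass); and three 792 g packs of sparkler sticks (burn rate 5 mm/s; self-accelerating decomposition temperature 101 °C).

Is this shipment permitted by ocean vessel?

Oxygen-release tablets: available-oxygen content 9.6 % by mass ≥ 5 % by mass → Class 5.1 (Oxidizer).
Sparkler sticks: burn rate 5 mm/s > 2.2 mm/s → Class 4.1 (Flammable Solid).
Class 5.1 quantity: one 38.7 oz pack = 1099.08 g.
1099.08 g > 1 kg (ocean vessel limit, Class 5.1) — over the limit.
Class 4.1 quantity: three 792 g packs = 2.376 kg.
2.376 kg is within the ocean vessel limit of 2.5 kg for Class 4.1.

No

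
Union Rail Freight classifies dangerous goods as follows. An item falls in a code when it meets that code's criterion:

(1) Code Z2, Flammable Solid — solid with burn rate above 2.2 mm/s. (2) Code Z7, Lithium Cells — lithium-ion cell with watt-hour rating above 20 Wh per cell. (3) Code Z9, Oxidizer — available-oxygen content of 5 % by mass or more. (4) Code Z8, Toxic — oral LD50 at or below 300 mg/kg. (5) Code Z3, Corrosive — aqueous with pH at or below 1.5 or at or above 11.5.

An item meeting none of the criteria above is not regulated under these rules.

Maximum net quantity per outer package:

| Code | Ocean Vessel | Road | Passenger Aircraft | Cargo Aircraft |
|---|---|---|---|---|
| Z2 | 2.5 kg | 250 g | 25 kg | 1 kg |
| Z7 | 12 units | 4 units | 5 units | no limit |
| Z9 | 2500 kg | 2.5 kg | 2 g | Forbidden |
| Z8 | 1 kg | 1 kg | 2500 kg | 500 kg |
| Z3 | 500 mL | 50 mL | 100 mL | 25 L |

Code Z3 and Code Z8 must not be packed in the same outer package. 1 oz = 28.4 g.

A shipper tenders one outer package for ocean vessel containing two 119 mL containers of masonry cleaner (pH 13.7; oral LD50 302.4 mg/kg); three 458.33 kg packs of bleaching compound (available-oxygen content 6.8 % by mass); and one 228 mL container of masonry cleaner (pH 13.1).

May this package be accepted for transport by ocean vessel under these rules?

Yes

Masonry cleaner: pH 13.7 ≥ 11.5 → Code Z3 (Corrosive).
Bleaching compound: available-oxygen content 6.8 % by mass ≥ 5 % by mass → Code Z9 (Oxidizer).
Masonry cleaner: pH 13.1 ≥ 11.5 → Code Z3 (Corrosive).
Total Code Z3: (two 119 mL containers = 238 mL) + 228 mL = 466 mL.
That is within the Code Z3 ocean vessel limit of 500 mL.
Code Z9 quantity: three 458.33 kg packs = 1374.99 kg.
That is within the Code Z9 ocean vessel limit of 2500 kg.
The segregation rule (Code Z3 with Code Z8) does not apply to Code Z3 with Code Z9.
Every hazard code is within its ocean vessel limit and no segregation rule is violated.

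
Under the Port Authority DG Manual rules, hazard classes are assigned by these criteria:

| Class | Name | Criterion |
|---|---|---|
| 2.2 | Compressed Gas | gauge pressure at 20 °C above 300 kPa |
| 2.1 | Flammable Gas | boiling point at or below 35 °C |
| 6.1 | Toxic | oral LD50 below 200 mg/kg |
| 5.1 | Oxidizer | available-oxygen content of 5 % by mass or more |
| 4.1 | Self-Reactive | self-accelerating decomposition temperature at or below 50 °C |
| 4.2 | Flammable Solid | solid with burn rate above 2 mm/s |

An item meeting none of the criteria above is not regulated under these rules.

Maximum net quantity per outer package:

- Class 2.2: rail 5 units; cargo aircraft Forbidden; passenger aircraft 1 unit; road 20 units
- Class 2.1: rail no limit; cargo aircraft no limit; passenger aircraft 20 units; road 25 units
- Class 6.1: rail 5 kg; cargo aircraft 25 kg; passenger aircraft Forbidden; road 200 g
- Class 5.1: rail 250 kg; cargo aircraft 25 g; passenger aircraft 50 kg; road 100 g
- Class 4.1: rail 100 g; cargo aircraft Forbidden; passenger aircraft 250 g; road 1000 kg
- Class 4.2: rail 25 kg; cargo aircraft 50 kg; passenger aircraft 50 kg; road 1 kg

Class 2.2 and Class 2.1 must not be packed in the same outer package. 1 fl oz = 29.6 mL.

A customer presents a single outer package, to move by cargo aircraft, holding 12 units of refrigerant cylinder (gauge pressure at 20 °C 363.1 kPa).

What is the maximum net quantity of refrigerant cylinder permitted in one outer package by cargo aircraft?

Forbidden

The refrigerant cylinder has gauge pressure at 20 °C 363.1 kPa, which is > 300 kPa, so it is Class 2.2 (Compressed Gas).
The cargo aircraft limit for Class 2.2 is Forbidden.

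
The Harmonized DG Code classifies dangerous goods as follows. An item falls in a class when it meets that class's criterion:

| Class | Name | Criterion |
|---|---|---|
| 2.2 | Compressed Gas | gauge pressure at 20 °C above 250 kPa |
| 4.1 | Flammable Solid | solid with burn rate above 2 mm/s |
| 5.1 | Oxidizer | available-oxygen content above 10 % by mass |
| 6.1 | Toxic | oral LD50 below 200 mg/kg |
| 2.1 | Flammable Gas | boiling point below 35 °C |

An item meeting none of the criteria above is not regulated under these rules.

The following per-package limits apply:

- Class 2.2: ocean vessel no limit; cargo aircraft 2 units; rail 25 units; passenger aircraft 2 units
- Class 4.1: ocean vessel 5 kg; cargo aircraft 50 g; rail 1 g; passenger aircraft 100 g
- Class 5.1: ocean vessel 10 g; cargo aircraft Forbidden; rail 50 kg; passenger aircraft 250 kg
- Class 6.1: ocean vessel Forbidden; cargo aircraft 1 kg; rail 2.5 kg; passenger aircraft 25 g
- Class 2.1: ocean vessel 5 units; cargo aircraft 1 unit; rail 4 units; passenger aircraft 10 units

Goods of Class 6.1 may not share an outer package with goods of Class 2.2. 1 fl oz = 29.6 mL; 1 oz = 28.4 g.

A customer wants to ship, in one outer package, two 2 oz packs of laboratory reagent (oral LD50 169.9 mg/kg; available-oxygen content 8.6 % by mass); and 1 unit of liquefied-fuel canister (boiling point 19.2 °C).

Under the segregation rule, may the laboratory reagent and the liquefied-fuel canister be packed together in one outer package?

Laboratory reagent: oral LD50 169.9 mg/kg < 200 mg/kg → Class 6.1 (Toxic).
The liquefied-fuel canister has boiling point 19.2 °C, which is < 35 °C, so it is Class 2.1 (Flammable Gas).
No segregation rule bars Class 6.1 with Class 2.1.

Yes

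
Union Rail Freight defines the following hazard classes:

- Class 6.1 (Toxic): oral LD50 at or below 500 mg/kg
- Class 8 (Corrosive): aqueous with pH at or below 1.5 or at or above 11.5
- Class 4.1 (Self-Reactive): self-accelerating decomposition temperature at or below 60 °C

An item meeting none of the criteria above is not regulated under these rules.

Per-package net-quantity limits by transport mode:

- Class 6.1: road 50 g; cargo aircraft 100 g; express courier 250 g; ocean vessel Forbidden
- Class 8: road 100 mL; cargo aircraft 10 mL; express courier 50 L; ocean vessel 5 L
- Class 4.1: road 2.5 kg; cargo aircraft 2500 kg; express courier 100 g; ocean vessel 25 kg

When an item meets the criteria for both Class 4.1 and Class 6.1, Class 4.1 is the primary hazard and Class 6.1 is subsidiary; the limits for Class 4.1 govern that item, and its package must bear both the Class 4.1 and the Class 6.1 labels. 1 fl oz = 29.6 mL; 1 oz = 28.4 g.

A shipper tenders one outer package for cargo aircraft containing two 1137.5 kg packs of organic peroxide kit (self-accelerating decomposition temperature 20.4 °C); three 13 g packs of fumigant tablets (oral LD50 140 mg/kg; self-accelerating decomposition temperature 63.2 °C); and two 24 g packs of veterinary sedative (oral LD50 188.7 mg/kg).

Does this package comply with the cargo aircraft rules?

The organic peroxide kit has self-accelerating decomposition temperature 20.4 °C, which is ≤ 60 °C, so it is Class 4.1 (Self-Reactive).
With oral LD50 140 mg/kg (≤ 500 mg/kg), the fumigant tablets fall in Class 6.1.
With oral LD50 188.7 mg/kg (≤ 500 mg/kg), the veterinary sedative falls in Class 6.1.
Total Class 6.1: (three 13 g packs = 39 g) + (two 24 g packs = 48 g) = 87 g.
87 g ≤ 100 g (cargo aircraft limit, Class 6.1) — within limit.
Class 4.1 quantity: two 1137.5 kg packs = 2275 kg.
2275 kg is within the cargo aircraft limit of 2500 kg for Class 4.1.
Every hazard class is within its cargo aircraft limit and no segregation rule is violated.

Yes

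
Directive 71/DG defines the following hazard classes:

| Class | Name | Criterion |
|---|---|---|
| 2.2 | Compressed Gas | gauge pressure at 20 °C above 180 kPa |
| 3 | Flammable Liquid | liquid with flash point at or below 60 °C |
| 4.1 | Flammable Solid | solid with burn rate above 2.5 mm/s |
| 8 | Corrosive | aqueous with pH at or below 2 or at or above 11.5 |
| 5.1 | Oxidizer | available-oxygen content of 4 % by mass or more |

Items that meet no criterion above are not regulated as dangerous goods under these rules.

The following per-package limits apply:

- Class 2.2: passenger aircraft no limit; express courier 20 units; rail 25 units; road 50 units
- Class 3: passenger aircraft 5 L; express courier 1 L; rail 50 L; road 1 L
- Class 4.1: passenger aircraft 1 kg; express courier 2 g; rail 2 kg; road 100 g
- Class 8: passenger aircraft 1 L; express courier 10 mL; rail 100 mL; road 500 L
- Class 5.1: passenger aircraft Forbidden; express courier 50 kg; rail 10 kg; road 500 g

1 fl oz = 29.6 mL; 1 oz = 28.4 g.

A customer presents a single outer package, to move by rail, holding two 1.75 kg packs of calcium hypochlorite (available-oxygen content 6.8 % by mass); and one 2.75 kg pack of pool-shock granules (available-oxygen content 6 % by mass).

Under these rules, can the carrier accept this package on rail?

Calcium hypochlorite: available-oxygen content 6.8 % by mass ≥ 4 % by mass → Class 5.1 (Oxidizer).
The pool-shock granules have available-oxygen content 6 % by mass, which is ≥ 4 % by mass, so they are Class 5.1 (Oxidizer).
Total Class 5.1: (two 1.75 kg packs = 3.5 kg) + 2.75 kg = 6.25 kg.
6.25 kg is within the rail limit of 10 kg for Class 5.1.

Yes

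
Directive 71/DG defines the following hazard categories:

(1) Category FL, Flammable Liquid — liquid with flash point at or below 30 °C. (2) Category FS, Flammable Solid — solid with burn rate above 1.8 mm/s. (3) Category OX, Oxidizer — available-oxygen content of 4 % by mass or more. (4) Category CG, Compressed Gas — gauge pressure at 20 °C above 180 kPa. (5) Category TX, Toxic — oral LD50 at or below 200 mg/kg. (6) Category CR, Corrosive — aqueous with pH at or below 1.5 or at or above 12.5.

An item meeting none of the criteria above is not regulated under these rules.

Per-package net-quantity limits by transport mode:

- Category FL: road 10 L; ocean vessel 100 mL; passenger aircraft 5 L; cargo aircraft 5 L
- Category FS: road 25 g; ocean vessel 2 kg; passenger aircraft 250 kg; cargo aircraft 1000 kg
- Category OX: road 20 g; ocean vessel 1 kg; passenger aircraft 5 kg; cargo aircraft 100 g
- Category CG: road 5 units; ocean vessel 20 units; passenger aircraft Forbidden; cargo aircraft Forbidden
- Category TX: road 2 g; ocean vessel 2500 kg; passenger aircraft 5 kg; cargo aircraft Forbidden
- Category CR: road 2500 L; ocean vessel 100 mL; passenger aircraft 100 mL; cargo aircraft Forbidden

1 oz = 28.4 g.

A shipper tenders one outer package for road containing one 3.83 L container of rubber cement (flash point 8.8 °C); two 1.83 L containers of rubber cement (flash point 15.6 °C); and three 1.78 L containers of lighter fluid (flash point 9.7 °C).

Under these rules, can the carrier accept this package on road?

No

The rubber cement has flash point 8.8 °C, which is ≤ 30 °C, so it is Category FL (Flammable Liquid).
Rubber cement: flash point 15.6 °C ≤ 30 °C → Category FL (Flammable Liquid).
The lighter fluid has flash point 9.7 °C, which is ≤ 30 °C, so it is Category FL (Flammable Liquid).
Total Category FL: 3.83 L + (two 1.83 L containers = 3.66 L) + (three 1.78 L containers = 5.34 L) = 12.83 L.
12.83 L exceeds the road limit of 10 L for Category FL.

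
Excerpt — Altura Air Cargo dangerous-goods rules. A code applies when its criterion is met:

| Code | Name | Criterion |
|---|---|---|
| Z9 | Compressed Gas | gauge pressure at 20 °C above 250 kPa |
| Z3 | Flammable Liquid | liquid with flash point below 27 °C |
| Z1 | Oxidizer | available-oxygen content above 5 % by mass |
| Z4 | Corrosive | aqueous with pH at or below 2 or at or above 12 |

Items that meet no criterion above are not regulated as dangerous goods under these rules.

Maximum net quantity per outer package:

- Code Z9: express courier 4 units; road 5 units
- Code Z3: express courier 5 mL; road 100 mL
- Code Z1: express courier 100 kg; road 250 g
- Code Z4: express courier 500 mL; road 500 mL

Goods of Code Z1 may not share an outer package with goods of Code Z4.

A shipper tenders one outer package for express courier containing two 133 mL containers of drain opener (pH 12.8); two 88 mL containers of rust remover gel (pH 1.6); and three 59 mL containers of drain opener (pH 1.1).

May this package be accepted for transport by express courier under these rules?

No

The drain opener has pH 12.8, which is ≥ 12, so it is Code Z4 (Corrosive).
With pH 1.6 (≤ 2), the rust remover gel falls in Code Z4.
Drain opener: pH 1.1 ≤ 2 → Code Z4 (Corrosive).
Code Z4 net quantity: (two 133 mL containers = 266 mL) + (two 88 mL containers = 176 mL) + (three 59 mL containers = 177 mL) = 619 mL.
619 mL exceeds the express courier limit of 500 mL for Code Z4.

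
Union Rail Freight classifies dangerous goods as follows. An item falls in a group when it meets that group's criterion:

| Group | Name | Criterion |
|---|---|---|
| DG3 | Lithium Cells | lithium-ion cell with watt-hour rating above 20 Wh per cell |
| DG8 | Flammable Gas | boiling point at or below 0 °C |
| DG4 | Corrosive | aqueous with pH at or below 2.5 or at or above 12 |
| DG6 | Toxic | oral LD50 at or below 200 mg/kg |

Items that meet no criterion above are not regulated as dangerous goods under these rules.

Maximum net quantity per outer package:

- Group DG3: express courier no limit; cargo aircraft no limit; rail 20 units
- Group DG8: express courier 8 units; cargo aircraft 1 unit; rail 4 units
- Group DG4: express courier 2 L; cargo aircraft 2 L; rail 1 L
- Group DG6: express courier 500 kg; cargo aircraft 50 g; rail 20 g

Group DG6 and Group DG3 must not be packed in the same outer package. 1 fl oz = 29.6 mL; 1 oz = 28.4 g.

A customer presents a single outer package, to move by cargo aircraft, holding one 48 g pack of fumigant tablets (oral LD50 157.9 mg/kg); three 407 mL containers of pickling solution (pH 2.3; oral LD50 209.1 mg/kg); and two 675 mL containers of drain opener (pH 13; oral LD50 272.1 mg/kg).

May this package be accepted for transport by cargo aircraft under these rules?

The fumigant tablets have oral LD50 157.9 mg/kg, which is ≤ 200 mg/kg, so they are Group DG6 (Toxic).
With pH 2.3 (≤ 2.5), the pickling solution falls in Group DG4.
pH 13 meets the Group DG4 criterion (Corrosive), so the drain opener is Group DG4.
Group DG4 net quantity: (three 407 mL containers = 1.221 L) + (two 675 mL containers = 1.35 L) = 2.571 L.
2.571 L > 2 L (cargo aircraft limit, Group DG4) — over the limit.
Group DG6 quantity: 48 g.
48 g is within the cargo aircraft limit of 50 g for Group DG6.
The segregation rule (Group DG6 with Group DG3) does not apply to Group DG4 with Group DG6.

No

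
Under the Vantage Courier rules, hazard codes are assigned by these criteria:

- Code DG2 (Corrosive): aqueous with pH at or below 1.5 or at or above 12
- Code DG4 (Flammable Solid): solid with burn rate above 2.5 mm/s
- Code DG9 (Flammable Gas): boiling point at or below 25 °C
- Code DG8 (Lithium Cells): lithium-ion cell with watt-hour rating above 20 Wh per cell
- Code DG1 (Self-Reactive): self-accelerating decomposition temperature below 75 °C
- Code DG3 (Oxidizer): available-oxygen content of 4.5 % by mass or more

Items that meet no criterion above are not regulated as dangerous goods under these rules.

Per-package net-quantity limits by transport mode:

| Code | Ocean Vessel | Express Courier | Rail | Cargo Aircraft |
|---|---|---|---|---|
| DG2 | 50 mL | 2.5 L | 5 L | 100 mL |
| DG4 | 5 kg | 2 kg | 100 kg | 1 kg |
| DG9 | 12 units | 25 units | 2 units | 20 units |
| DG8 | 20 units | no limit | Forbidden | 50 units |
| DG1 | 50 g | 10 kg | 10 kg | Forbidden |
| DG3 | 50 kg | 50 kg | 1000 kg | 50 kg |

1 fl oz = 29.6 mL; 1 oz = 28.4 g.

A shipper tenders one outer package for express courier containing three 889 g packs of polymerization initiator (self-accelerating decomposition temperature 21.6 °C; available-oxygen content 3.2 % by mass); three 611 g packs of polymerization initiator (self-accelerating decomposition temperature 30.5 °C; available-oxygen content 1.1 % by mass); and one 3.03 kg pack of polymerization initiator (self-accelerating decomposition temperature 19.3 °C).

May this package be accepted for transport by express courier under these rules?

Yes

With self-accelerating decomposition temperature 21.6 °C (< 75 °C), the polymerization initiator falls in Code DG1.
Polymerization initiator: self-accelerating decomposition temperature 30.5 °C < 75 °C → Code DG1 (Self-Reactive).
Polymerization initiator: self-accelerating decomposition temperature 19.3 °C < 75 °C → Code DG1 (Self-Reactive).
Code DG1 net quantity: (three 889 g packs = 2.667 kg) + (three 611 g packs = 1.833 kg) + 3.03 kg = 7.53 kg.
7.53 kg is within the express courier limit of 10 kg for Code DG1.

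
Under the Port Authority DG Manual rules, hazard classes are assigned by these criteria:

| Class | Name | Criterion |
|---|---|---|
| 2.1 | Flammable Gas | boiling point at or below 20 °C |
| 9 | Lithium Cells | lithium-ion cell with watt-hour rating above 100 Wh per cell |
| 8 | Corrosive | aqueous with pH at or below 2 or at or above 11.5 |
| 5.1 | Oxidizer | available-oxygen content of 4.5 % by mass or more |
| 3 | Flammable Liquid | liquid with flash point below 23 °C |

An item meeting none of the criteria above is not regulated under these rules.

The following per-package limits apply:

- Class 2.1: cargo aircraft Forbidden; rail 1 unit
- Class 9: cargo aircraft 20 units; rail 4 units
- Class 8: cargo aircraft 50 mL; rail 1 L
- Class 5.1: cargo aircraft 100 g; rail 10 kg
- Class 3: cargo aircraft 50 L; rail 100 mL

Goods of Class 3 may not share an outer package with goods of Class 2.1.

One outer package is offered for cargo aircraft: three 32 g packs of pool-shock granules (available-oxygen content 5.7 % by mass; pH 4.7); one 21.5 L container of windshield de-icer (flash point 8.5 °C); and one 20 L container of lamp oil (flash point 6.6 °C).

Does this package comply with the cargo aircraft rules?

Pool-shock granules: available-oxygen content 5.7 % by mass ≥ 4.5 % by mass → Class 5.1 (Oxidizer).
Windshield de-icer: flash point 8.5 °C < 23 °C → Class 3 (Flammable Liquid).
With flash point 6.6 °C (< 23 °C), the lamp oil falls in Class 3.
Class 3 net quantity: 21.5 L + 20 L = 41.5 L.
41.5 L ≤ 50 L (cargo aircraft limit, Class 3) — within limit.
Class 5.1 quantity: three 32 g packs = 96 g.
96 g is within the cargo aircraft limit of 100 g for Class 5.1.
The segregation rule (Class 3 with Class 2.1) does not apply to Class 3 with Class 5.1.
Every hazard class is within its cargo aircraft limit and no segregation rule is violated.

Yes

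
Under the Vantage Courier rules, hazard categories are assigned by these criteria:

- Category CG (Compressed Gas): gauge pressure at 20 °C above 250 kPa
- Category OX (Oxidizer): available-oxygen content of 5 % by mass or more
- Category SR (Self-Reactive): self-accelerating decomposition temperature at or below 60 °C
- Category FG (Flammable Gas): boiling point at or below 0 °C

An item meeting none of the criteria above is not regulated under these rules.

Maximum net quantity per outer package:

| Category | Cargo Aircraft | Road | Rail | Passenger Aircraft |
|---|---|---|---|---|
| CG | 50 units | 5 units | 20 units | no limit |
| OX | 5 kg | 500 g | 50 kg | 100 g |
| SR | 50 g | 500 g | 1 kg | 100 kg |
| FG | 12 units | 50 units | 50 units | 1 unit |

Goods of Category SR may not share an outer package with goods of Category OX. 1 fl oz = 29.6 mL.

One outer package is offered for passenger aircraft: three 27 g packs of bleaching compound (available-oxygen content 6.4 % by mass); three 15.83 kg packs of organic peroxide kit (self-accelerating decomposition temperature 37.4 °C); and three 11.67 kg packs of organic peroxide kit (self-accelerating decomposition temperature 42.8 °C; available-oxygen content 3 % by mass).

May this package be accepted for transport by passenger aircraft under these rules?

Bleaching compound: available-oxygen content 6.4 % by mass ≥ 5 % by mass → Category OX (Oxidizer).
With self-accelerating decomposition temperature 37.4 °C (≤ 60 °C), the organic peroxide kit falls in Category SR.
With self-accelerating decomposition temperature 42.8 °C (≤ 60 °C), the organic peroxide kit falls in Category SR.
Total Category SR: (three 15.83 kg packs = 47.49 kg) + (three 11.67 kg packs = 35.01 kg) = 82.5 kg.
82.5 kg ≤ 100 kg (passenger aircraft limit, Category SR) — within limit.
Category OX quantity: three 27 g packs = 81 g.
That is within the Category OX passenger aircraft limit of 100 g.
Category SR and Category OX may not share an outer package.

No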